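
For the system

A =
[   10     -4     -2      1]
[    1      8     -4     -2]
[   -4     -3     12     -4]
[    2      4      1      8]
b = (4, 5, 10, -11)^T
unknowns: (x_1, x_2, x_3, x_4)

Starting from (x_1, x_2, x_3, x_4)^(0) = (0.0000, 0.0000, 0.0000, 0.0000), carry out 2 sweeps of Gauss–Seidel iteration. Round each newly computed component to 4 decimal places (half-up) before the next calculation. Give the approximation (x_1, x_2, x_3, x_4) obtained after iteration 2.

Iteration 1:
  x_1 = (4 - (-4)·0.0000 - (-2)·0.0000 - (1)·0.0000) / (10) = 0.4000
  x_2 = (5 - (1)·0.4000 - (-4)·0.0000 - (-2)·0.0000) / (8) = 0.5750
  x_3 = (10 - (-4)·0.4000 - (-3)·0.5750 - (-4)·0.0000) / (12) = 1.1104
  x_4 = (-11 - (2)·0.4000 - (4)·0.5750 - (1)·1.1104) / (8) = -1.9013
Iteration 2:
  x_1 = (4 - (-4)·0.5750 - (-2)·1.1104 - (1)·-1.9013) / (10) = 1.0422
  x_2 = (5 - (1)·1.0422 - (-4)·1.1104 - (-2)·-1.9013) / (8) = 0.5746
  x_3 = (10 - (-4)·1.0422 - (-3)·0.5746 - (-4)·-1.9013) / (12) = 0.6906
  x_4 = (-11 - (2)·1.0422 - (4)·0.5746 - (1)·0.6906) / (8) = -2.0092

(1.0422, 0.5746, 0.6906, -2.0092)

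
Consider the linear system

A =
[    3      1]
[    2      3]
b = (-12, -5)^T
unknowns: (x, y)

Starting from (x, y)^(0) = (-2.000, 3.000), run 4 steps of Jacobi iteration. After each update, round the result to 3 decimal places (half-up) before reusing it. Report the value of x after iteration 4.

Iteration 1:
  x = (-12 - (1)·3.000) / (3) = -5.000
  y = (-5 - (2)·-2.000) / (3) = -0.333
Iteration 2:
  x = (-12 - (1)·-0.333) / (3) = -3.889
  y = (-5 - (2)·-5.000) / (3) = 1.667
Iteration 3:
  x = (-12 - (1)·1.667) / (3) = -4.556
  y = (-5 - (2)·-3.889) / (3) = 0.926
Iteration 4:
  x = (-12 - (1)·0.926) / (3) = -4.309
  y = (-5 - (2)·-4.556) / (3) = 1.371

-4.309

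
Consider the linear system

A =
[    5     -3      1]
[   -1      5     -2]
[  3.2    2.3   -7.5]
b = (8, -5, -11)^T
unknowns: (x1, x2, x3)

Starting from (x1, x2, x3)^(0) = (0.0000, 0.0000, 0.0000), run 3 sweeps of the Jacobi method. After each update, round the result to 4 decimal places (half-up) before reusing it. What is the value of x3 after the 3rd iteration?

Iteration 1:
  x1 = (8 - (-3)·0.0000 - (1)·0.0000) / (5) = 1.6000
  x2 = (-5 - (-1)·0.0000 - (-2)·0.0000) / (5) = -1.0000
  x3 = (-11 - (3.2)·0.0000 - (2.3)·0.0000) / (-7.5) = 1.4667
Iteration 2:
  x1 = (8 - (-3)·-1.0000 - (1)·1.4667) / (5) = 0.7067
  x2 = (-5 - (-1)·1.6000 - (-2)·1.4667) / (5) = -0.0933
  x3 = (-11 - (3.2)·1.6000 - (2.3)·-1.0000) / (-7.5) = 1.8427
Iteration 3:
  x1 = (8 - (-3)·-0.0933 - (1)·1.8427) / (5) = 1.1755
  x2 = (-5 - (-1)·0.7067 - (-2)·1.8427) / (5) = -0.1216
  x3 = (-11 - (3.2)·0.7067 - (2.3)·-0.0933) / (-7.5) = 1.7396

1.7396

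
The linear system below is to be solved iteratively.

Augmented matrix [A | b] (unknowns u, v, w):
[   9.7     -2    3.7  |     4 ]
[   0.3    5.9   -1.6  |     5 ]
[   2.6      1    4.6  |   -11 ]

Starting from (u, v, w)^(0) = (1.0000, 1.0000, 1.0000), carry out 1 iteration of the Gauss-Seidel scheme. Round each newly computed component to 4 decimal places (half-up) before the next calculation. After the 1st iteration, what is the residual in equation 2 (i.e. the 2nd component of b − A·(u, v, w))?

Iteration 1:
  u = (4 - (-2)·1.0000 - (3.7)·1.0000) / (9.7) = 0.2371
  v = (5 - (0.3)·0.2371 - (-1.6)·1.0000) / (5.9) = 1.1066
  w = (-11 - (2.6)·0.2371 - (1)·1.1066) / (4.6) = -2.7659
Residual b − A·x = (14.1472, -6.0255, 0.0001)

-6.0255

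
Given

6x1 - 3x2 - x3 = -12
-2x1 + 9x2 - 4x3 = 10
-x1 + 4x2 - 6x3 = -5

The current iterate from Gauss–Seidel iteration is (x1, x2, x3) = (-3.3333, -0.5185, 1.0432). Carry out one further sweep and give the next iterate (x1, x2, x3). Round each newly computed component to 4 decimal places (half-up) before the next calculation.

(-2.0854, 1.1113, 1.9218)

One sweep:
  x1 = (-12 - (-3)·-0.5185 - (-1)·1.0432) / (6) = -2.0854
  x2 = (10 - (-2)·-2.0854 - (-4)·1.0432) / (9) = 1.1113
  x3 = (-5 - (-1)·-2.0854 - (4)·1.1113) / (-6) = 1.9218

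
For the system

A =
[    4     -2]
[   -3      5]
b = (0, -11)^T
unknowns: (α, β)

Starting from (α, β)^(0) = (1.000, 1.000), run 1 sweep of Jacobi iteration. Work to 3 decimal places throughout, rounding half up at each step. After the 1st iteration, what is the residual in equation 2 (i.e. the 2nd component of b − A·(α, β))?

Iteration 1:
  α = (0 - (-2)·1.000) / (4) = 0.500
  β = (-11 - (-3)·1.000) / (5) = -1.600
Residual b − A·x = (-5.200, -1.500)

-1.500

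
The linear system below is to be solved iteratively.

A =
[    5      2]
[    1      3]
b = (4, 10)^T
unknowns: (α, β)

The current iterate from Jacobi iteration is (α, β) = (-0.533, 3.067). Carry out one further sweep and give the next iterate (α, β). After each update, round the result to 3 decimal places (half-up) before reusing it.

One sweep:
  α = (4 - (2)·3.067) / (5) = -0.427
  β = (10 - (1)·-0.533) / (3) = 3.511

(-0.427, 3.511)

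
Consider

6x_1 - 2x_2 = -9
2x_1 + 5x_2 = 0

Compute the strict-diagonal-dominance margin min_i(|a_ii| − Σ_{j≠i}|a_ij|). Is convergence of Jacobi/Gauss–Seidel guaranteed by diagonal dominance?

3

row 1: |6| − (2) = 4
row 2: |5| − (2) = 3
minimum over rows = 3 → strictly diagonally dominant (convergence guaranteed)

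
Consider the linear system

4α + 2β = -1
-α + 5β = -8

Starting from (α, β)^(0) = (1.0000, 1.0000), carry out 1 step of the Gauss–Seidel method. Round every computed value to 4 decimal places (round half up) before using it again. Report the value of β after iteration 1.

-1.7500

Iteration 1:
  α = (-1 - (2)·1.0000) / (4) = -0.7500
  β = (-8 - (-1)·-0.7500) / (5) = -1.7500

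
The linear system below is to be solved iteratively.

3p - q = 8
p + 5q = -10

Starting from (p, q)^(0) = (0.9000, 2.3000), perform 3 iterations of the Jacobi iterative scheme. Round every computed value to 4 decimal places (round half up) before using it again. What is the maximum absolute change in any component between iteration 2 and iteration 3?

Iteration 1:
  p = (8 - (-1)·2.3000) / (3) = 3.4333
  q = (-10 - (1)·0.9000) / (5) = -2.1800
Iteration 2:
  p = (8 - (-1)·-2.1800) / (3) = 1.9400
  q = (-10 - (1)·3.4333) / (5) = -2.6867
Iteration 3:
  p = (8 - (-1)·-2.6867) / (3) = 1.7711
  q = (-10 - (1)·1.9400) / (5) = -2.3880
Change: (-0.1689, 0.2987) → max |·| = 0.2987

0.2987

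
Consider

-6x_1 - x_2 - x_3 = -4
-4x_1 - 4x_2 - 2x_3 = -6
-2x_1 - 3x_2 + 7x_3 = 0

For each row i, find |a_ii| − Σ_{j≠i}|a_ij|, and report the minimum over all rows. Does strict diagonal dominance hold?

row 1: |-6| − (1+1) = 4
row 2: |-4| − (4+2) = -2
row 3: |7| − (2+3) = 2
minimum over rows = -2 → not strictly diagonally dominant

-2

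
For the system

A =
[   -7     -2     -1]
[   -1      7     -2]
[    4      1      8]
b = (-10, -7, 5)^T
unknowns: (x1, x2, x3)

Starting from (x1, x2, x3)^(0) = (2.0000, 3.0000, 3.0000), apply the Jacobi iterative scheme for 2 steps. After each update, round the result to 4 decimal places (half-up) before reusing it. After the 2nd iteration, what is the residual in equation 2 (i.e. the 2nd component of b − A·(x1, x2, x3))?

3.9236

Iteration 1:
  x1 = (-10 - (-2)·3.0000 - (-1)·3.0000) / (-7) = 0.1429
  x2 = (-7 - (-1)·2.0000 - (-2)·3.0000) / (7) = 0.1429
  x3 = (5 - (4)·2.0000 - (1)·3.0000) / (8) = -0.7500
Iteration 2:
  x1 = (-10 - (-2)·0.1429 - (-1)·-0.7500) / (-7) = 1.4949
  x2 = (-7 - (-1)·0.1429 - (-2)·-0.7500) / (7) = -1.1939
  x3 = (5 - (4)·0.1429 - (1)·0.1429) / (8) = 0.5357
Residual b − A·x = (-1.3878, 3.9236, -4.0713)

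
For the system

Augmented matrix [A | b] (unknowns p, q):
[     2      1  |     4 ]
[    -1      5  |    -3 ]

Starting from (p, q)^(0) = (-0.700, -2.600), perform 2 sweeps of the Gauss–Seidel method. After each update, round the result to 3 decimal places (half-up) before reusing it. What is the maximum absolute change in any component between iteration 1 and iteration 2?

1.330

Iteration 1:
  p = (4 - (1)·-2.600) / (2) = 3.300
  q = (-3 - (-1)·3.300) / (5) = 0.060
Iteration 2:
  p = (4 - (1)·0.060) / (2) = 1.970
  q = (-3 - (-1)·1.970) / (5) = -0.206
Change: (-1.330, -0.266) → max |·| = 1.330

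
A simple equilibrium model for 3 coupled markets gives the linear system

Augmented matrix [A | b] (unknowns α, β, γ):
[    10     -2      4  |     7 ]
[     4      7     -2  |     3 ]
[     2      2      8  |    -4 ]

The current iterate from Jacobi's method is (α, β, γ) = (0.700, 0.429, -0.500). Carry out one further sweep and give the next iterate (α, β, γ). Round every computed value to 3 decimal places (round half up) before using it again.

(0.986, -0.114, -0.782)

One sweep:
  α = (7 - (-2)·0.429 - (4)·-0.500) / (10) = 0.986
  β = (3 - (4)·0.700 - (-2)·-0.500) / (7) = -0.114
  γ = (-4 - (2)·0.700 - (2)·0.429) / (8) = -0.782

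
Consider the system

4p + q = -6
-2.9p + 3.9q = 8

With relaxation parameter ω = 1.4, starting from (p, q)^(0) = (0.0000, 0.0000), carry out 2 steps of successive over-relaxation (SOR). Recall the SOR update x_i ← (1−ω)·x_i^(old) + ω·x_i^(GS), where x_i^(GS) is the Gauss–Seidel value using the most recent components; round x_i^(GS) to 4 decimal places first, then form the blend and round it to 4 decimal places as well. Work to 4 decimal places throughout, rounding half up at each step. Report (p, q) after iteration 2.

Iteration 1:
  p: GS value = (-6 - (1)·0.0000) / (4) = -1.5000;  p ← (1−ω)·0.0000 + ω·-1.5000 = -2.1000
  q: GS value = (8 - (-2.9)·-2.1000) / (3.9) = 0.4897;  q ← (1−ω)·0.0000 + ω·0.4897 = 0.6856
Iteration 2:
  p: GS value = (-6 - (1)·0.6856) / (4) = -1.6714;  p ← (1−ω)·-2.1000 + ω·-1.6714 = -1.5000
  q: GS value = (8 - (-2.9)·-1.5000) / (3.9) = 0.9359;  q ← (1−ω)·0.6856 + ω·0.9359 = 1.0360

(-1.5000, 1.0360)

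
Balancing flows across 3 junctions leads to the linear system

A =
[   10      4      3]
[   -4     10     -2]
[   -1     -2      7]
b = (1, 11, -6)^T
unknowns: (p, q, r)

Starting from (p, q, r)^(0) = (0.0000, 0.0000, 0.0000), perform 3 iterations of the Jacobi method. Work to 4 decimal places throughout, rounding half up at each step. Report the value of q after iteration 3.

0.9611

Iteration 1:
  p = (1 - (4)·0.0000 - (3)·0.0000) / (10) = 0.1000
  q = (11 - (-4)·0.0000 - (-2)·0.0000) / (10) = 1.1000
  r = (-6 - (-1)·0.0000 - (-2)·0.0000) / (7) = -0.8571
Iteration 2:
  p = (1 - (4)·1.1000 - (3)·-0.8571) / (10) = -0.0829
  q = (11 - (-4)·0.1000 - (-2)·-0.8571) / (10) = 0.9686
  r = (-6 - (-1)·0.1000 - (-2)·1.1000) / (7) = -0.5286
Iteration 3:
  p = (1 - (4)·0.9686 - (3)·-0.5286) / (10) = -0.1289
  q = (11 - (-4)·-0.0829 - (-2)·-0.5286) / (10) = 0.9611
  r = (-6 - (-1)·-0.0829 - (-2)·0.9686) / (7) = -0.5922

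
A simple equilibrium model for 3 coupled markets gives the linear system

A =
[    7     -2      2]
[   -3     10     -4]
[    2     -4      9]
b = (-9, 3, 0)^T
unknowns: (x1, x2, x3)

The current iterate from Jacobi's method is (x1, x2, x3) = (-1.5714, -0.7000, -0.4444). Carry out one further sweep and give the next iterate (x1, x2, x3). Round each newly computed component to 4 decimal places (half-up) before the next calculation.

(-1.3587, -0.3492, 0.0381)

One sweep:
  x1 = (-9 - (-2)·-0.7000 - (2)·-0.4444) / (7) = -1.3587
  x2 = (3 - (-3)·-1.5714 - (-4)·-0.4444) / (10) = -0.3492
  x3 = (0 - (2)·-1.5714 - (-4)·-0.7000) / (9) = 0.0381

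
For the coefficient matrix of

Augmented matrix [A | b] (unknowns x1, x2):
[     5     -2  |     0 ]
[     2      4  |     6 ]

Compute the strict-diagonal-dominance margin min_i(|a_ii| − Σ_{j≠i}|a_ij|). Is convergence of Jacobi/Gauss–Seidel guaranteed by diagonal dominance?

2

row 1: |5| − (2) = 3
row 2: |4| − (2) = 2
minimum over rows = 2 → strictly diagonally dominant (convergence guaranteed)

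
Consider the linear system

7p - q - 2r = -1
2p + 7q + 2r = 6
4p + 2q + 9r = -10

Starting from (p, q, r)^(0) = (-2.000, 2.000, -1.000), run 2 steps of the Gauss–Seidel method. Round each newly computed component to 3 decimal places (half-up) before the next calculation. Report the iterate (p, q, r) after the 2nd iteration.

Iteration 1:
  p = (-1 - (-1)·2.000 - (-2)·-1.000) / (7) = -0.143
  q = (6 - (2)·-0.143 - (2)·-1.000) / (7) = 1.184
  r = (-10 - (4)·-0.143 - (2)·1.184) / (9) = -1.311
Iteration 2:
  p = (-1 - (-1)·1.184 - (-2)·-1.311) / (7) = -0.348
  q = (6 - (2)·-0.348 - (2)·-1.311) / (7) = 1.331
  r = (-10 - (4)·-0.348 - (2)·1.331) / (9) = -1.252

(-0.348, 1.331, -1.252)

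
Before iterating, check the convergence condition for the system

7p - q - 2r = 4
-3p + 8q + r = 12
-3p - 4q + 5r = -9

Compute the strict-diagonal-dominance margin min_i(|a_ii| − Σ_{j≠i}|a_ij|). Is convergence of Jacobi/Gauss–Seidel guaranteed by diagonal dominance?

-2

row 1: |7| − (1+2) = 4
row 2: |8| − (3+1) = 4
row 3: |5| − (3+4) = -2
minimum over rows = -2 → not strictly diagonally dominant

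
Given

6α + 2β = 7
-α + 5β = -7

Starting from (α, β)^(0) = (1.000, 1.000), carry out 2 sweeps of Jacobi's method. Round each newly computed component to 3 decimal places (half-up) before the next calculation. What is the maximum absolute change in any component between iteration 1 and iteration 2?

Iteration 1:
  α = (7 - (2)·1.000) / (6) = 0.833
  β = (-7 - (-1)·1.000) / (5) = -1.200
Iteration 2:
  α = (7 - (2)·-1.200) / (6) = 1.567
  β = (-7 - (-1)·0.833) / (5) = -1.233
Change: (0.734, -0.033) → max |·| = 0.734

0.734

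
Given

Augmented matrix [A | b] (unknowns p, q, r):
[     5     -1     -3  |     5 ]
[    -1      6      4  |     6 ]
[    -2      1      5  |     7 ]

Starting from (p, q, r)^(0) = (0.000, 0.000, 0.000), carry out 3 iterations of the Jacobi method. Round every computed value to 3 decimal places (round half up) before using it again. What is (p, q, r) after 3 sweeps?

(2.007, 0.273, 2.169)

Iteration 1:
  p = (5 - (-1)·0.000 - (-3)·0.000) / (5) = 1.000
  q = (6 - (-1)·0.000 - (4)·0.000) / (6) = 1.000
  r = (7 - (-2)·0.000 - (1)·0.000) / (5) = 1.400
Iteration 2:
  p = (5 - (-1)·1.000 - (-3)·1.400) / (5) = 2.040
  q = (6 - (-1)·1.000 - (4)·1.400) / (6) = 0.233
  r = (7 - (-2)·1.000 - (1)·1.000) / (5) = 1.600
Iteration 3:
  p = (5 - (-1)·0.233 - (-3)·1.600) / (5) = 2.007
  q = (6 - (-1)·2.040 - (4)·1.600) / (6) = 0.273
  r = (7 - (-2)·2.040 - (1)·0.233) / (5) = 2.169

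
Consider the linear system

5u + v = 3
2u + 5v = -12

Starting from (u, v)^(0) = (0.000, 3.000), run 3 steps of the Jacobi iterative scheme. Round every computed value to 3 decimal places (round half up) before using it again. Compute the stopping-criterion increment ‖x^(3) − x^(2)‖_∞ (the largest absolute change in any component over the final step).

Iteration 1:
  u = (3 - (1)·3.000) / (5) = 0.000
  v = (-12 - (2)·0.000) / (5) = -2.400
Iteration 2:
  u = (3 - (1)·-2.400) / (5) = 1.080
  v = (-12 - (2)·0.000) / (5) = -2.400
Iteration 3:
  u = (3 - (1)·-2.400) / (5) = 1.080
  v = (-12 - (2)·1.080) / (5) = -2.832
Change: (0.000, -0.432) → max |·| = 0.432

0.432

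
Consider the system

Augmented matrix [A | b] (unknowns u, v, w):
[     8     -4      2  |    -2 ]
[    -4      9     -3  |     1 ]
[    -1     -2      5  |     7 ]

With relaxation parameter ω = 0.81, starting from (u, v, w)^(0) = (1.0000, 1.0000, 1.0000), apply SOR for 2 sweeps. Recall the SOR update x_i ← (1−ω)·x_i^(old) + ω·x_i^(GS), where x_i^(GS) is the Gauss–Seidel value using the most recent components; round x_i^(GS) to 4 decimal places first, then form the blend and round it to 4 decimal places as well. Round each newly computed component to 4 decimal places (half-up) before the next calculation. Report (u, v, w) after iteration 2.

(-0.2309, 0.5443, 1.5684)

Iteration 1:
  u: GS value = (-2 - (-4)·1.0000 - (2)·1.0000) / (8) = 0.0000;  u ← (1−ω)·1.0000 + ω·0.0000 = 0.1900
  v: GS value = (1 - (-4)·0.1900 - (-3)·1.0000) / (9) = 0.5289;  v ← (1−ω)·1.0000 + ω·0.5289 = 0.6184
  w: GS value = (7 - (-1)·0.1900 - (-2)·0.6184) / (5) = 1.6854;  w ← (1−ω)·1.0000 + ω·1.6854 = 1.5552
Iteration 2:
  u: GS value = (-2 - (-4)·0.6184 - (2)·1.5552) / (8) = -0.3296;  u ← (1−ω)·0.1900 + ω·-0.3296 = -0.2309
  v: GS value = (1 - (-4)·-0.2309 - (-3)·1.5552) / (9) = 0.5269;  v ← (1−ω)·0.6184 + ω·0.5269 = 0.5443
  w: GS value = (7 - (-1)·-0.2309 - (-2)·0.5443) / (5) = 1.5715;  w ← (1−ω)·1.5552 + ω·1.5715 = 1.5684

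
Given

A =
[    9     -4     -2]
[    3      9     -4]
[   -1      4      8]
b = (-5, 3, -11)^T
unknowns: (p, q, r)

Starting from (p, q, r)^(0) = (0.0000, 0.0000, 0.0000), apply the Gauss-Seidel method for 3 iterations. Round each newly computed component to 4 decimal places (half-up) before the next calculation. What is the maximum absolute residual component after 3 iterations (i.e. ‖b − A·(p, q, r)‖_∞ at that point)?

0.6276

Iteration 1:
  p = (-5 - (-4)·0.0000 - (-2)·0.0000) / (9) = -0.5556
  q = (3 - (3)·-0.5556 - (-4)·0.0000) / (9) = 0.5185
  r = (-11 - (-1)·-0.5556 - (4)·0.5185) / (8) = -1.7037
Iteration 2:
  p = (-5 - (-4)·0.5185 - (-2)·-1.7037) / (9) = -0.7037
  q = (3 - (3)·-0.7037 - (-4)·-1.7037) / (9) = -0.1893
  r = (-11 - (-1)·-0.7037 - (4)·-0.1893) / (8) = -1.3683
Iteration 3:
  p = (-5 - (-4)·-0.1893 - (-2)·-1.3683) / (9) = -0.9438
  q = (3 - (3)·-0.9438 - (-4)·-1.3683) / (9) = 0.0398
  r = (-11 - (-1)·-0.9438 - (4)·0.0398) / (8) = -1.5129
Residual b − A·x = (0.6276, -0.5784, 0.0002); ∞-norm = 0.6276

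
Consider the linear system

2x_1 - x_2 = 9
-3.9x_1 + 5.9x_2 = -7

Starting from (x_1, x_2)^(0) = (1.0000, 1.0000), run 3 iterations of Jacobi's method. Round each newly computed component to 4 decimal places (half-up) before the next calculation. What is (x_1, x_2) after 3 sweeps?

(5.5593, 1.6145)

Iteration 1:
  x_1 = (9 - (-1)·1.0000) / (2) = 5.0000
  x_2 = (-7 - (-3.9)·1.0000) / (5.9) = -0.5254
Iteration 2:
  x_1 = (9 - (-1)·-0.5254) / (2) = 4.2373
  x_2 = (-7 - (-3.9)·5.0000) / (5.9) = 2.1186
Iteration 3:
  x_1 = (9 - (-1)·2.1186) / (2) = 5.5593
  x_2 = (-7 - (-3.9)·4.2373) / (5.9) = 1.6145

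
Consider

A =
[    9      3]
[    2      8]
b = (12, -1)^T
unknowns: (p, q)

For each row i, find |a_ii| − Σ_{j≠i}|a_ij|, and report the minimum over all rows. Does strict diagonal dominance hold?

row 1: |9| − (3) = 6
row 2: |8| − (2) = 6
minimum over rows = 6 → strictly diagonally dominant (convergence guaranteed)

6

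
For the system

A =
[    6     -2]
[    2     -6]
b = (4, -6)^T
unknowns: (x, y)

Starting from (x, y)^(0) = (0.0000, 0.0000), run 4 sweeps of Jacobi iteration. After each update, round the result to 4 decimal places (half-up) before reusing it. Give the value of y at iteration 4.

Iteration 1:
  x = (4 - (-2)·0.0000) / (6) = 0.6667
  y = (-6 - (2)·0.0000) / (-6) = 1.0000
Iteration 2:
  x = (4 - (-2)·1.0000) / (6) = 1.0000
  y = (-6 - (2)·0.6667) / (-6) = 1.2222
Iteration 3:
  x = (4 - (-2)·1.2222) / (6) = 1.0741
  y = (-6 - (2)·1.0000) / (-6) = 1.3333
Iteration 4:
  x = (4 - (-2)·1.3333) / (6) = 1.1111
  y = (-6 - (2)·1.0741) / (-6) = 1.3580

1.3580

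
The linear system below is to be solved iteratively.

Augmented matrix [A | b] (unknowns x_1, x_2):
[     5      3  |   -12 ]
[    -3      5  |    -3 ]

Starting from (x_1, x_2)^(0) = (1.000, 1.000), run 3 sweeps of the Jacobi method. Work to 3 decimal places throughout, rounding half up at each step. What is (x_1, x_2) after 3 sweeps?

Iteration 1:
  x_1 = (-12 - (3)·1.000) / (5) = -3.000
  x_2 = (-3 - (-3)·1.000) / (5) = 0.000
Iteration 2:
  x_1 = (-12 - (3)·0.000) / (5) = -2.400
  x_2 = (-3 - (-3)·-3.000) / (5) = -2.400
Iteration 3:
  x_1 = (-12 - (3)·-2.400) / (5) = -0.960
  x_2 = (-3 - (-3)·-2.400) / (5) = -2.040

(-0.960, -2.040)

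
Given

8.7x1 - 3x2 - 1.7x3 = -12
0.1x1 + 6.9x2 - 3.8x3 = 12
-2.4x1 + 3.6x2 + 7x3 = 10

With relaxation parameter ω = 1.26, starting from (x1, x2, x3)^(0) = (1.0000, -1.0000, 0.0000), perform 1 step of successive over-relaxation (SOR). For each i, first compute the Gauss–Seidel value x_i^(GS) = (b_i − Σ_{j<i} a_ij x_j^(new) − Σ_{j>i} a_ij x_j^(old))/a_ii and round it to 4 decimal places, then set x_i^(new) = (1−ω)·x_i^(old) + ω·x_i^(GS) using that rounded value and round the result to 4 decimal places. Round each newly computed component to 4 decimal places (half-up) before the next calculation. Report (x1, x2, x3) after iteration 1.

Iteration 1:
  x1: GS value = (-12 - (-3)·-1.0000 - (-1.7)·0.0000) / (8.7) = -1.7241;  x1 ← (1−ω)·1.0000 + ω·-1.7241 = -2.4324
  x2: GS value = (12 - (0.1)·-2.4324 - (-3.8)·0.0000) / (6.9) = 1.7744;  x2 ← (1−ω)·-1.0000 + ω·1.7744 = 2.4957
  x3: GS value = (10 - (-2.4)·-2.4324 - (3.6)·2.4957) / (7) = -0.6889;  x3 ← (1−ω)·0.0000 + ω·-0.6889 = -0.8680

(-2.4324, 2.4957, -0.8680)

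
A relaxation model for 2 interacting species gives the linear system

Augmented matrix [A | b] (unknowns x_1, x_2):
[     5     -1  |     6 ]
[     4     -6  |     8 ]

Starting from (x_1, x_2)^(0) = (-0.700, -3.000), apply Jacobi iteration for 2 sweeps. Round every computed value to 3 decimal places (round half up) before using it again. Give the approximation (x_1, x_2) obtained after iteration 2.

(0.840, -0.933)

Iteration 1:
  x_1 = (6 - (-1)·-3.000) / (5) = 0.600
  x_2 = (8 - (4)·-0.700) / (-6) = -1.800
Iteration 2:
  x_1 = (6 - (-1)·-1.800) / (5) = 0.840
  x_2 = (8 - (4)·0.600) / (-6) = -0.933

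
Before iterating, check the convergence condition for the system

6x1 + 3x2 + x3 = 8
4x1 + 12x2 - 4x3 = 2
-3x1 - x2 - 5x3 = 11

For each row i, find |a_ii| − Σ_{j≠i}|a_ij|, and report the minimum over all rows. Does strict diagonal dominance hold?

1

row 1: |6| − (3+1) = 2
row 2: |12| − (4+4) = 4
row 3: |-5| − (3+1) = 1
minimum over rows = 1 → strictly diagonally dominant (convergence guaranteed)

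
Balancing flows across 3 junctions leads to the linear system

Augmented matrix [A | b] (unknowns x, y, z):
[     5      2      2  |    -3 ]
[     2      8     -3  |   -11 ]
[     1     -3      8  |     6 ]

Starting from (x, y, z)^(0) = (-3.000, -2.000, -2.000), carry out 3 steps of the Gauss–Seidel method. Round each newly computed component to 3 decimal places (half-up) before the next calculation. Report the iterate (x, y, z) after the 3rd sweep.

(-0.003, -1.338, 0.249)

Iteration 1:
  x = (-3 - (2)·-2.000 - (2)·-2.000) / (5) = 1.000
  y = (-11 - (2)·1.000 - (-3)·-2.000) / (8) = -2.375
  z = (6 - (1)·1.000 - (-3)·-2.375) / (8) = -0.266
Iteration 2:
  x = (-3 - (2)·-2.375 - (2)·-0.266) / (5) = 0.456
  y = (-11 - (2)·0.456 - (-3)·-0.266) / (8) = -1.589
  z = (6 - (1)·0.456 - (-3)·-1.589) / (8) = 0.097
Iteration 3:
  x = (-3 - (2)·-1.589 - (2)·0.097) / (5) = -0.003
  y = (-11 - (2)·-0.003 - (-3)·0.097) / (8) = -1.338
  z = (6 - (1)·-0.003 - (-3)·-1.338) / (8) = 0.249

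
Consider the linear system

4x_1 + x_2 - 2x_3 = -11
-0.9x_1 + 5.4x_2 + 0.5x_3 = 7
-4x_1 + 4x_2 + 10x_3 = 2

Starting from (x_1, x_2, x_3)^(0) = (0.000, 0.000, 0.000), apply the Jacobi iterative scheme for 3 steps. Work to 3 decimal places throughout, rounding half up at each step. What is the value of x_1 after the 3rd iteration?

-3.664

Iteration 1:
  x_1 = (-11 - (1)·0.000 - (-2)·0.000) / (4) = -2.750
  x_2 = (7 - (-0.9)·0.000 - (0.5)·0.000) / (5.4) = 1.296
  x_3 = (2 - (-4)·0.000 - (4)·0.000) / (10) = 0.200
Iteration 2:
  x_1 = (-11 - (1)·1.296 - (-2)·0.200) / (4) = -2.974
  x_2 = (7 - (-0.9)·-2.750 - (0.5)·0.200) / (5.4) = 0.819
  x_3 = (2 - (-4)·-2.750 - (4)·1.296) / (10) = -1.418
Iteration 3:
  x_1 = (-11 - (1)·0.819 - (-2)·-1.418) / (4) = -3.664
  x_2 = (7 - (-0.9)·-2.974 - (0.5)·-1.418) / (5.4) = 0.932
  x_3 = (2 - (-4)·-2.974 - (4)·0.819) / (10) = -1.317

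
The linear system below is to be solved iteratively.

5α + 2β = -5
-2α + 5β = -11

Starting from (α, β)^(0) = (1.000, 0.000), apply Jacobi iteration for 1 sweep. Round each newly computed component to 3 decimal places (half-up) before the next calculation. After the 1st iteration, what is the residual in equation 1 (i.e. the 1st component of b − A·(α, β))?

Iteration 1:
  α = (-5 - (2)·0.000) / (5) = -1.000
  β = (-11 - (-2)·1.000) / (5) = -1.800
Residual b − A·x = (3.600, -4.000)

3.600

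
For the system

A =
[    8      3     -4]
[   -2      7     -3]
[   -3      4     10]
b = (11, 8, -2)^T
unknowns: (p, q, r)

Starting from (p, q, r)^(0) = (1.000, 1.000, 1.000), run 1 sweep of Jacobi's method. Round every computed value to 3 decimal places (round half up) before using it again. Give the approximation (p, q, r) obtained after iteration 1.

(1.500, 1.857, -0.300)

Iteration 1:
  p = (11 - (3)·1.000 - (-4)·1.000) / (8) = 1.500
  q = (8 - (-2)·1.000 - (-3)·1.000) / (7) = 1.857
  r = (-2 - (-3)·1.000 - (4)·1.000) / (10) = -0.300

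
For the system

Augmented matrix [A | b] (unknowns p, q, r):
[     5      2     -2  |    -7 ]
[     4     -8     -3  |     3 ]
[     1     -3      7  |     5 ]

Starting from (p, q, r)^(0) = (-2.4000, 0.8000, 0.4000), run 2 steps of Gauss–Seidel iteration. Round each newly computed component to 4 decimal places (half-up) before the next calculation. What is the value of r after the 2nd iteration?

Iteration 1:
  p = (-7 - (2)·0.8000 - (-2)·0.4000) / (5) = -1.5600
  q = (3 - (4)·-1.5600 - (-3)·0.4000) / (-8) = -1.3050
  r = (5 - (1)·-1.5600 - (-3)·-1.3050) / (7) = 0.3779
Iteration 2:
  p = (-7 - (2)·-1.3050 - (-2)·0.3779) / (5) = -0.7268
  q = (3 - (4)·-0.7268 - (-3)·0.3779) / (-8) = -0.8801
  r = (5 - (1)·-0.7268 - (-3)·-0.8801) / (7) = 0.4409

0.4409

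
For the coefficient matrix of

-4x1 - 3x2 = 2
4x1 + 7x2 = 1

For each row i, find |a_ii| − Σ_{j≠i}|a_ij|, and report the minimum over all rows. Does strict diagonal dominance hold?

row 1: |-4| − (3) = 1
row 2: |7| − (4) = 3
minimum over rows = 1 → strictly diagonally dominant (convergence guaranteed)

1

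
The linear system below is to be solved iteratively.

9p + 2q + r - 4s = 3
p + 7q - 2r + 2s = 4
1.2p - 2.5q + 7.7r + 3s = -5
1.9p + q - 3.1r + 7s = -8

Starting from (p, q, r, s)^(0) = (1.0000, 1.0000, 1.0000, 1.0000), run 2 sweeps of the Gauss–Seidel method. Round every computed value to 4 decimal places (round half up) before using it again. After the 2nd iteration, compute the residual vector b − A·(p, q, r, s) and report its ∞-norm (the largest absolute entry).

Iteration 1:
  p = (3 - (2)·1.0000 - (1)·1.0000 - (-4)·1.0000) / (9) = 0.4444
  q = (4 - (1)·0.4444 - (-2)·1.0000 - (2)·1.0000) / (7) = 0.5079
  r = (-5 - (1.2)·0.4444 - (-2.5)·0.5079 - (3)·1.0000) / (7.7) = -0.9433
  s = (-8 - (1.9)·0.4444 - (1)·0.5079 - (-3.1)·-0.9433) / (7) = -1.7538
Iteration 2:
  p = (3 - (2)·0.5079 - (1)·-0.9433 - (-4)·-1.7538) / (9) = -0.4542
  q = (4 - (1)·-0.4542 - (-2)·-0.9433 - (2)·-1.7538) / (7) = 0.8679
  r = (-5 - (1.2)·-0.4542 - (-2.5)·0.8679 - (3)·-1.7538) / (7.7) = 0.3865
  s = (-8 - (1.9)·-0.4542 - (1)·0.8679 - (-3.1)·0.3865) / (7) = -0.9724
Residual b − A·x = (1.0759, 1.0967, -2.3441, 0.0000); ∞-norm = 2.3441

2.3441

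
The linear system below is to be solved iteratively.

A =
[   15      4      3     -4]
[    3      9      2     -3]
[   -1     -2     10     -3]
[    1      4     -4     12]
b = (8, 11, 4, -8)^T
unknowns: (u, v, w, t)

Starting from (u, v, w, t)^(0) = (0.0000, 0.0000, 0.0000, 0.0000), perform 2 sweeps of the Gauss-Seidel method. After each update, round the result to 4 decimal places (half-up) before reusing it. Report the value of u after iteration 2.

-0.1012

Iteration 1:
  u = (8 - (4)·0.0000 - (3)·0.0000 - (-4)·0.0000) / (15) = 0.5333
  v = (11 - (3)·0.5333 - (2)·0.0000 - (-3)·0.0000) / (9) = 1.0445
  w = (4 - (-1)·0.5333 - (-2)·1.0445 - (-3)·0.0000) / (10) = 0.6622
  t = (-8 - (1)·0.5333 - (4)·1.0445 - (-4)·0.6622) / (12) = -0.8385
Iteration 2:
  u = (8 - (4)·1.0445 - (3)·0.6622 - (-4)·-0.8385) / (15) = -0.1012
  v = (11 - (3)·-0.1012 - (2)·0.6622 - (-3)·-0.8385) / (9) = 0.8293
  w = (4 - (-1)·-0.1012 - (-2)·0.8293 - (-3)·-0.8385) / (10) = 0.3042
  t = (-8 - (1)·-0.1012 - (4)·0.8293 - (-4)·0.3042) / (12) = -0.8333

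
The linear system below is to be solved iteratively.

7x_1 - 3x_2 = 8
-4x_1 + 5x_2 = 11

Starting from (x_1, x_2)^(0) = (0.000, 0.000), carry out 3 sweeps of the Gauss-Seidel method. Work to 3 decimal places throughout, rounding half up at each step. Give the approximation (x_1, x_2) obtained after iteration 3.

(2.935, 4.548)

Iteration 1:
  x_1 = (8 - (-3)·0.000) / (7) = 1.143
  x_2 = (11 - (-4)·1.143) / (5) = 3.114
Iteration 2:
  x_1 = (8 - (-3)·3.114) / (7) = 2.477
  x_2 = (11 - (-4)·2.477) / (5) = 4.182
Iteration 3:
  x_1 = (8 - (-3)·4.182) / (7) = 2.935
  x_2 = (11 - (-4)·2.935) / (5) = 4.548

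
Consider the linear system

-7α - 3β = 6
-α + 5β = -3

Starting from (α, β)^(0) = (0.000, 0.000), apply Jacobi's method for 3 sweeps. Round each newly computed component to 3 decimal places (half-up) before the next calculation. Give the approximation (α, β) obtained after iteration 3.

(-0.527, -0.720)

Iteration 1:
  α = (6 - (-3)·0.000) / (-7) = -0.857
  β = (-3 - (-1)·0.000) / (5) = -0.600
Iteration 2:
  α = (6 - (-3)·-0.600) / (-7) = -0.600
  β = (-3 - (-1)·-0.857) / (5) = -0.771
Iteration 3:
  α = (6 - (-3)·-0.771) / (-7) = -0.527
  β = (-3 - (-1)·-0.600) / (5) = -0.720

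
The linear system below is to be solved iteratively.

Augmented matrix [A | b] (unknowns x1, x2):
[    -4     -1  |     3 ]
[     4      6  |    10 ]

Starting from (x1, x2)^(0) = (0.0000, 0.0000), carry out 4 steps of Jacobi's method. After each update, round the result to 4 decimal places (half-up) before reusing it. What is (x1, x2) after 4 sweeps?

(-1.3611, 2.5278)

Iteration 1:
  x1 = (3 - (-1)·0.0000) / (-4) = -0.7500
  x2 = (10 - (4)·0.0000) / (6) = 1.6667
Iteration 2:
  x1 = (3 - (-1)·1.6667) / (-4) = -1.1667
  x2 = (10 - (4)·-0.7500) / (6) = 2.1667
Iteration 3:
  x1 = (3 - (-1)·2.1667) / (-4) = -1.2917
  x2 = (10 - (4)·-1.1667) / (6) = 2.4445
Iteration 4:
  x1 = (3 - (-1)·2.4445) / (-4) = -1.3611
  x2 = (10 - (4)·-1.2917) / (6) = 2.5278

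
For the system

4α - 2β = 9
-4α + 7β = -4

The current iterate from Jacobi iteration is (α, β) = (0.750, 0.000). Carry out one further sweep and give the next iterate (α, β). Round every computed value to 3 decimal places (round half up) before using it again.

One sweep:
  α = (9 - (-2)·0.000) / (4) = 2.250
  β = (-4 - (-4)·0.750) / (7) = -0.143

(2.250, -0.143)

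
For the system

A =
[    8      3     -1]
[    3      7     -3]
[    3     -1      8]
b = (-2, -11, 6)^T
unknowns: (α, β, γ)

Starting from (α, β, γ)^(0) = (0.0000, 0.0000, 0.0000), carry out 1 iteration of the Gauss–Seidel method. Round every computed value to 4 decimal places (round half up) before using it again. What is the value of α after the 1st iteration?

Iteration 1:
  α = (-2 - (3)·0.0000 - (-1)·0.0000) / (8) = -0.2500
  β = (-11 - (3)·-0.2500 - (-3)·0.0000) / (7) = -1.4643
  γ = (6 - (3)·-0.2500 - (-1)·-1.4643) / (8) = 0.6607

-0.2500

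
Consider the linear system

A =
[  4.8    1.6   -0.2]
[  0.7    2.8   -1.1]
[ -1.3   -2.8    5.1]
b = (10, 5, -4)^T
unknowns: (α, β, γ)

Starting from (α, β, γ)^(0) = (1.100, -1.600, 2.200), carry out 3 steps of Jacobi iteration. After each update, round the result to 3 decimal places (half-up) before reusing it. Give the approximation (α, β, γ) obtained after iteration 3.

Iteration 1:
  α = (10 - (1.6)·-1.600 - (-0.2)·2.200) / (4.8) = 2.708
  β = (5 - (0.7)·1.100 - (-1.1)·2.200) / (2.8) = 2.375
  γ = (-4 - (-1.3)·1.100 - (-2.8)·-1.600) / (5.1) = -1.382
Iteration 2:
  α = (10 - (1.6)·2.375 - (-0.2)·-1.382) / (4.8) = 1.234
  β = (5 - (0.7)·2.708 - (-1.1)·-1.382) / (2.8) = 0.566
  γ = (-4 - (-1.3)·2.708 - (-2.8)·2.375) / (5.1) = 1.210
Iteration 3:
  α = (10 - (1.6)·0.566 - (-0.2)·1.210) / (4.8) = 1.945
  β = (5 - (0.7)·1.234 - (-1.1)·1.210) / (2.8) = 1.953
  γ = (-4 - (-1.3)·1.234 - (-2.8)·0.566) / (5.1) = -0.159

(1.945, 1.953, -0.159)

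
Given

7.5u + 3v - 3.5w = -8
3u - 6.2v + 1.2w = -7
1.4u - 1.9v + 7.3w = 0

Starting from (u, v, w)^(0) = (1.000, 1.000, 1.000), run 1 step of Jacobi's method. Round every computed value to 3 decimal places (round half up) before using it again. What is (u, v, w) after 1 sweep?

Iteration 1:
  u = (-8 - (3)·1.000 - (-3.5)·1.000) / (7.5) = -1.000
  v = (-7 - (3)·1.000 - (1.2)·1.000) / (-6.2) = 1.806
  w = (0 - (1.4)·1.000 - (-1.9)·1.000) / (7.3) = 0.068

(-1.000, 1.806, 0.068)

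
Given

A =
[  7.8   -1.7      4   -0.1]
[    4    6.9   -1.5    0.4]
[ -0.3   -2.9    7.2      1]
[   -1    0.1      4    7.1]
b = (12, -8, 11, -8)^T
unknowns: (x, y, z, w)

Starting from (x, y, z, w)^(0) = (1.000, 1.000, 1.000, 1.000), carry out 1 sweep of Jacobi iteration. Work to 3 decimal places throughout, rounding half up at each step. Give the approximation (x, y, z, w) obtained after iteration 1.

Iteration 1:
  x = (12 - (-1.7)·1.000 - (4)·1.000 - (-0.1)·1.000) / (7.8) = 1.256
  y = (-8 - (4)·1.000 - (-1.5)·1.000 - (0.4)·1.000) / (6.9) = -1.580
  z = (11 - (-0.3)·1.000 - (-2.9)·1.000 - (1)·1.000) / (7.2) = 1.833
  w = (-8 - (-1)·1.000 - (0.1)·1.000 - (4)·1.000) / (7.1) = -1.563

(1.256, -1.580, 1.833, -1.563)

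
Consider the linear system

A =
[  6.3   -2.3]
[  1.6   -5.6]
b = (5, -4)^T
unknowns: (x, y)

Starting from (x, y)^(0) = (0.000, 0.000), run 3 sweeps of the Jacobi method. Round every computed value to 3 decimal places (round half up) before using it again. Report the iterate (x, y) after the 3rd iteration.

Iteration 1:
  x = (5 - (-2.3)·0.000) / (6.3) = 0.794
  y = (-4 - (1.6)·0.000) / (-5.6) = 0.714
Iteration 2:
  x = (5 - (-2.3)·0.714) / (6.3) = 1.054
  y = (-4 - (1.6)·0.794) / (-5.6) = 0.941
Iteration 3:
  x = (5 - (-2.3)·0.941) / (6.3) = 1.137
  y = (-4 - (1.6)·1.054) / (-5.6) = 1.015

(1.137, 1.015)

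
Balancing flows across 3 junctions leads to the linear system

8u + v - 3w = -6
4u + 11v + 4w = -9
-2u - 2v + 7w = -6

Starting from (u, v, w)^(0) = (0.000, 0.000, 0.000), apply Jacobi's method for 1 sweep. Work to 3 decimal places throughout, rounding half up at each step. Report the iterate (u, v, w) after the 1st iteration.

Iteration 1:
  u = (-6 - (1)·0.000 - (-3)·0.000) / (8) = -0.750
  v = (-9 - (4)·0.000 - (4)·0.000) / (11) = -0.818
  w = (-6 - (-2)·0.000 - (-2)·0.000) / (7) = -0.857

(-0.750, -0.818, -0.857)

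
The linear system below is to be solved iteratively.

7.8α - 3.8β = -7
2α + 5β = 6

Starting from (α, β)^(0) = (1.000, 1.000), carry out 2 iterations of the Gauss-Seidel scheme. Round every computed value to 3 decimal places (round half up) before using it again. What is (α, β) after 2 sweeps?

(-0.233, 1.293)

Iteration 1:
  α = (-7 - (-3.8)·1.000) / (7.8) = -0.410
  β = (6 - (2)·-0.410) / (5) = 1.364
Iteration 2:
  α = (-7 - (-3.8)·1.364) / (7.8) = -0.233
  β = (6 - (2)·-0.233) / (5) = 1.293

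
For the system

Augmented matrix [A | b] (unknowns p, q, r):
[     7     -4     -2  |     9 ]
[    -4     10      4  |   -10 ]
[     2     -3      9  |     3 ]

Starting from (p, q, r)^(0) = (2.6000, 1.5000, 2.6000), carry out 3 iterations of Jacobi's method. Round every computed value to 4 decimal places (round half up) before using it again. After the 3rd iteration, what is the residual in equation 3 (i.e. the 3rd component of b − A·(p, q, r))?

Iteration 1:
  p = (9 - (-4)·1.5000 - (-2)·2.6000) / (7) = 2.8857
  q = (-10 - (-4)·2.6000 - (4)·2.6000) / (10) = -1.0000
  r = (3 - (2)·2.6000 - (-3)·1.5000) / (9) = 0.2556
Iteration 2:
  p = (9 - (-4)·-1.0000 - (-2)·0.2556) / (7) = 0.7873
  q = (-10 - (-4)·2.8857 - (4)·0.2556) / (10) = 0.0520
  r = (3 - (2)·2.8857 - (-3)·-1.0000) / (9) = -0.6413
Iteration 3:
  p = (9 - (-4)·0.0520 - (-2)·-0.6413) / (7) = 1.1322
  q = (-10 - (-4)·0.7873 - (4)·-0.6413) / (10) = -0.4286
  r = (3 - (2)·0.7873 - (-3)·0.0520) / (9) = 0.1757
Residual b − A·x = (-0.2884, -1.8880, -2.1315)

-2.1315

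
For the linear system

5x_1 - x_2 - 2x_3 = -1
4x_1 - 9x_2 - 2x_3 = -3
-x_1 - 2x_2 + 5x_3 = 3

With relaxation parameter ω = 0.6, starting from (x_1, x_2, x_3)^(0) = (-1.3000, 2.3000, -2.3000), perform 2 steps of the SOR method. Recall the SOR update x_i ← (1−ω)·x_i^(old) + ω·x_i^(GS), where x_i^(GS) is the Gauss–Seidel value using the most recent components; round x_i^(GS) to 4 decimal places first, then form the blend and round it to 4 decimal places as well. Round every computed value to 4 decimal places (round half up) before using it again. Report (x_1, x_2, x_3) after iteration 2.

(-0.4372, 0.6078, 0.2990)

Iteration 1:
  x_1: GS value = (-1 - (-1)·2.3000 - (-2)·-2.3000) / (5) = -0.6600;  x_1 ← (1−ω)·-1.3000 + ω·-0.6600 = -0.9160
  x_2: GS value = (-3 - (4)·-0.9160 - (-2)·-2.3000) / (-9) = 0.4373;  x_2 ← (1−ω)·2.3000 + ω·0.4373 = 1.1824
  x_3: GS value = (3 - (-1)·-0.9160 - (-2)·1.1824) / (5) = 0.8898;  x_3 ← (1−ω)·-2.3000 + ω·0.8898 = -0.3861
Iteration 2:
  x_1: GS value = (-1 - (-1)·1.1824 - (-2)·-0.3861) / (5) = -0.1180;  x_1 ← (1−ω)·-0.9160 + ω·-0.1180 = -0.4372
  x_2: GS value = (-3 - (4)·-0.4372 - (-2)·-0.3861) / (-9) = 0.2248;  x_2 ← (1−ω)·1.1824 + ω·0.2248 = 0.6078
  x_3: GS value = (3 - (-1)·-0.4372 - (-2)·0.6078) / (5) = 0.7557;  x_3 ← (1−ω)·-0.3861 + ω·0.7557 = 0.2990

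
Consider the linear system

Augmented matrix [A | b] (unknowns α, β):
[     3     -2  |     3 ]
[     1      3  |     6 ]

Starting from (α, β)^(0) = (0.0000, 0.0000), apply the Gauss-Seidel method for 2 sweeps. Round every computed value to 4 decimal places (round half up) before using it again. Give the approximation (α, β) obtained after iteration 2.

(2.1111, 1.2963)

Iteration 1:
  α = (3 - (-2)·0.0000) / (3) = 1.0000
  β = (6 - (1)·1.0000) / (3) = 1.6667
Iteration 2:
  α = (3 - (-2)·1.6667) / (3) = 2.1111
  β = (6 - (1)·2.1111) / (3) = 1.2963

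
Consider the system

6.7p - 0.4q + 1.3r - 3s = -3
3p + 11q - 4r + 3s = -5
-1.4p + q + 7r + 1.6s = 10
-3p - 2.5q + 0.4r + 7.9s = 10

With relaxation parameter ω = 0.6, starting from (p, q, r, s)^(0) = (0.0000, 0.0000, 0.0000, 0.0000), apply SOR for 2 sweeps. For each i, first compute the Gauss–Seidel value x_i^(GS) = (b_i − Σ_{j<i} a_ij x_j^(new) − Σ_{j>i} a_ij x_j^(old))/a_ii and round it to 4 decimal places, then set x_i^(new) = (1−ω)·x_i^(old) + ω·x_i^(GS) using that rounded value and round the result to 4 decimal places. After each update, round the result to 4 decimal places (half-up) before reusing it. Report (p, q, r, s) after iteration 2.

(-0.3136, -0.2316, 1.0909, 0.8626)

Iteration 1:
  p: GS value = (-3 - (-0.4)·0.0000 - (1.3)·0.0000 - (-3)·0.0000) / (6.7) = -0.4478;  p ← (1−ω)·0.0000 + ω·-0.4478 = -0.2687
  q: GS value = (-5 - (3)·-0.2687 - (-4)·0.0000 - (3)·0.0000) / (11) = -0.3813;  q ← (1−ω)·0.0000 + ω·-0.3813 = -0.2288
  r: GS value = (10 - (-1.4)·-0.2687 - (1)·-0.2288 - (1.6)·0.0000) / (7) = 1.4075;  r ← (1−ω)·0.0000 + ω·1.4075 = 0.8445
  s: GS value = (10 - (-3)·-0.2687 - (-2.5)·-0.2288 - (0.4)·0.8445) / (7.9) = 1.0486;  s ← (1−ω)·0.0000 + ω·1.0486 = 0.6292
Iteration 2:
  p: GS value = (-3 - (-0.4)·-0.2288 - (1.3)·0.8445 - (-3)·0.6292) / (6.7) = -0.3435;  p ← (1−ω)·-0.2687 + ω·-0.3435 = -0.3136
  q: GS value = (-5 - (3)·-0.3136 - (-4)·0.8445 - (3)·0.6292) / (11) = -0.2335;  q ← (1−ω)·-0.2288 + ω·-0.2335 = -0.2316
  r: GS value = (10 - (-1.4)·-0.3136 - (1)·-0.2316 - (1.6)·0.6292) / (7) = 1.2551;  r ← (1−ω)·0.8445 + ω·1.2551 = 1.0909
  s: GS value = (10 - (-3)·-0.3136 - (-2.5)·-0.2316 - (0.4)·1.0909) / (7.9) = 1.0182;  s ← (1−ω)·0.6292 + ω·1.0182 = 0.8626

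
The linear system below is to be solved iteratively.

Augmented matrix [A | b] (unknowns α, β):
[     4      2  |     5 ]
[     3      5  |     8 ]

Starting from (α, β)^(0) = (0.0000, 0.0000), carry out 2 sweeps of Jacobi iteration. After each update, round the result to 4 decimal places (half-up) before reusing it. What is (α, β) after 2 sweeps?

Iteration 1:
  α = (5 - (2)·0.0000) / (4) = 1.2500
  β = (8 - (3)·0.0000) / (5) = 1.6000
Iteration 2:
  α = (5 - (2)·1.6000) / (4) = 0.4500
  β = (8 - (3)·1.2500) / (5) = 0.8500

(0.4500, 0.8500)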